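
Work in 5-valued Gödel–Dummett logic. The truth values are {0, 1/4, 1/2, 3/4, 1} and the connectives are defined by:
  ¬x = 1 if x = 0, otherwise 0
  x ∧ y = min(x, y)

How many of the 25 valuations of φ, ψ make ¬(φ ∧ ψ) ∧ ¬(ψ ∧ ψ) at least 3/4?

value 1: 5 assignments (counts)
value 0: 20 assignments
So 5 of the 25 assignments meet the threshold.

5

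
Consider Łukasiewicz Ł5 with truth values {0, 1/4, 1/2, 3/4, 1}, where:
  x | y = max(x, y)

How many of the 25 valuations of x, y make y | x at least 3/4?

16

value 1: 9 assignments (counts)
value 3/4: 7 assignments (counts)
value 1/2: 5 assignments
value 1/4: 3 assignments
value 0: 1 assignment
So 16 of the 25 assignments meet the threshold.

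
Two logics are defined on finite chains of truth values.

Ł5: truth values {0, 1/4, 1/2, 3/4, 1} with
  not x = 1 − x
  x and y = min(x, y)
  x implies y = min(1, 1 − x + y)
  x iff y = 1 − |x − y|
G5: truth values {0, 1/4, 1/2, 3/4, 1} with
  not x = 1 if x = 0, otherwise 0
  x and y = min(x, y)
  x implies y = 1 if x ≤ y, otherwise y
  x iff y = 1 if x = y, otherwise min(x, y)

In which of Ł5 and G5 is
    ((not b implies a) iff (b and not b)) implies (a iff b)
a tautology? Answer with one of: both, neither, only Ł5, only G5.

only G5

In Ł5: at a = 0, b = 1/4 the value is 3/4 — not a tautology.
In G5: every assignment gives 1 — tautology.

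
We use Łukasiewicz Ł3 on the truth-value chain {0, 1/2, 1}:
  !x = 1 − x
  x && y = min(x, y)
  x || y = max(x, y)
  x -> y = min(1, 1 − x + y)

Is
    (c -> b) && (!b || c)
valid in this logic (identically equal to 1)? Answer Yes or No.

No

Counterexample: take b = 0, c = 1/2.
c -> b = 1/2 -> 0 = 1/2
!b = !0 = 1
!b || c = 1 || 1/2 = 1
(c -> b) && (!b || c) = 1/2 && 1 = 1/2
This gives 1/2 ≠ 1.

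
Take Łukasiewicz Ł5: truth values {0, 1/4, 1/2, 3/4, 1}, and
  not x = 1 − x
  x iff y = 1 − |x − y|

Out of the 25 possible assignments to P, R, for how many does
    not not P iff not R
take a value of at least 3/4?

13

value 1: 5 assignments (counts)
value 3/4: 8 assignments (counts)
value 1/2: 6 assignments
value 1/4: 4 assignments
value 0: 2 assignments
So 13 of the 25 assignments meet the threshold.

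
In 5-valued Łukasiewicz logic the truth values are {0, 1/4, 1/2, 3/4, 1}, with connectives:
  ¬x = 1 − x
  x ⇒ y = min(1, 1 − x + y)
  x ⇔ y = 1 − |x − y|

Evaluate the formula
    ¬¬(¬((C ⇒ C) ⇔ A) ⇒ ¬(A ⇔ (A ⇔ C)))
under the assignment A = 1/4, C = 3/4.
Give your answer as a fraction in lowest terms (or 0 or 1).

1/2

C ⇒ C = 3/4 ⇒ 3/4 = 1
(C ⇒ C) ⇔ A = 1 ⇔ 1/4 = 1/4
¬((C ⇒ C) ⇔ A) = ¬1/4 = 3/4
A ⇔ C = 1/4 ⇔ 3/4 = 1/2
A ⇔ (A ⇔ C) = 1/4 ⇔ 1/2 = 3/4
¬(A ⇔ (A ⇔ C)) = ¬3/4 = 1/4
¬((C ⇒ C) ⇔ A) ⇒ ¬(A ⇔ (A ⇔ C)) = 3/4 ⇒ 1/4 = 1/2
¬(¬((C ⇒ C) ⇔ A) ⇒ ¬(A ⇔ (A ⇔ C))) = ¬1/2 = 1/2
¬¬(¬((C ⇒ C) ⇔ A) ⇒ ¬(A ⇔ (A ⇔ C))) = ¬1/2 = 1/2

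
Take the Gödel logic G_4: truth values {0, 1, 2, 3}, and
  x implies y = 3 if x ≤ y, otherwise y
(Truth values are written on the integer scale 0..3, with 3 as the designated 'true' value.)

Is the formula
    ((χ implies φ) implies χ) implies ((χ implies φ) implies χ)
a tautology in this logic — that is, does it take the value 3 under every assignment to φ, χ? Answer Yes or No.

Yes

φ = 0, χ = 0 ↦ 3
φ = 0, χ = 1 ↦ 3
φ = 0, χ = 2 ↦ 3
φ = 0, χ = 3 ↦ 3
φ = 1, χ = 0 ↦ 3
φ = 1, χ = 1 ↦ 3
φ = 1, χ = 2 ↦ 3
φ = 1, χ = 3 ↦ 3
φ = 2, χ = 0 ↦ 3
φ = 2, χ = 1 ↦ 3
φ = 2, χ = 2 ↦ 3
φ = 2, χ = 3 ↦ 3
φ = 3, χ = 0 ↦ 3
φ = 3, χ = 1 ↦ 3
φ = 3, χ = 2 ↦ 3
φ = 3, χ = 3 ↦ 3
Every assignment gives a value ≥ 3.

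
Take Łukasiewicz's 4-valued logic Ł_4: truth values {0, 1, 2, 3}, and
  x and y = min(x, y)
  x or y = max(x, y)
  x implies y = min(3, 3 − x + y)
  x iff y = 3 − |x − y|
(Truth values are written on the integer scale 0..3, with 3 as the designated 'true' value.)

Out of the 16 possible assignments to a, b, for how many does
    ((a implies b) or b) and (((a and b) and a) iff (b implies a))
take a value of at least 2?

8

a = 0, b = 0 ↦ 0  <
a = 0, b = 1 ↦ 1  <
a = 0, b = 2 ↦ 2  ≥
a = 0, b = 3 ↦ 3  ≥
a = 1, b = 0 ↦ 0  <
a = 1, b = 1 ↦ 1  <
a = 1, b = 2 ↦ 2  ≥
a = 1, b = 3 ↦ 3  ≥
a = 2, b = 0 ↦ 0  <
a = 2, b = 1 ↦ 1  <
a = 2, b = 2 ↦ 2  ≥
a = 2, b = 3 ↦ 3  ≥
a = 3, b = 0 ↦ 0  <
a = 3, b = 1 ↦ 1  <
a = 3, b = 2 ↦ 2  ≥
a = 3, b = 3 ↦ 3  ≥
So 8 of the 16 assignments meet the threshold.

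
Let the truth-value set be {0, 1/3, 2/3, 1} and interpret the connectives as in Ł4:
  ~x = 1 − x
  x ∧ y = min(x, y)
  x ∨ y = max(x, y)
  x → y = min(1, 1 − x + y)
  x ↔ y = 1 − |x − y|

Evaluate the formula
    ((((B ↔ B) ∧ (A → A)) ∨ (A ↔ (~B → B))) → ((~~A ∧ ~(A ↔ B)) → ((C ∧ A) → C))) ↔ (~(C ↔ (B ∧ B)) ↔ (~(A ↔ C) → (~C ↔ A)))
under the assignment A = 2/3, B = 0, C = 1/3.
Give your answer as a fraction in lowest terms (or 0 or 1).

B ↔ B = 0 ↔ 0 = 1
A → A = 2/3 → 2/3 = 1
(B ↔ B) ∧ (A → A) = 1 ∧ 1 = 1
~B = ~0 = 1
~B → B = 1 → 0 = 0
A ↔ (~B → B) = 2/3 ↔ 0 = 1/3
((B ↔ B) ∧ (A → A)) ∨ (A ↔ (~B → B)) = 1 ∨ 1/3 = 1
~A = ~2/3 = 1/3
~~A = ~1/3 = 2/3
A ↔ B = 2/3 ↔ 0 = 1/3
~(A ↔ B) = ~1/3 = 2/3
~~A ∧ ~(A ↔ B) = 2/3 ∧ 2/3 = 2/3
C ∧ A = 1/3 ∧ 2/3 = 1/3
(C ∧ A) → C = 1/3 → 1/3 = 1
(~~A ∧ ~(A ↔ B)) → ((C ∧ A) → C) = 2/3 → 1 = 1
(((B ↔ B) ∧ (A → A)) ∨ (A ↔ (~B → B))) → ((~~A ∧ ~(A ↔ B)) → ((C ∧ A) → C)) = 1 → 1 = 1
B ∧ B = 0 ∧ 0 = 0
C ↔ (B ∧ B) = 1/3 ↔ 0 = 2/3
~(C ↔ (B ∧ B)) = ~2/3 = 1/3
A ↔ C = 2/3 ↔ 1/3 = 2/3
~(A ↔ C) = ~2/3 = 1/3
~C = ~1/3 = 2/3
~C ↔ A = 2/3 ↔ 2/3 = 1
~(A ↔ C) → (~C ↔ A) = 1/3 → 1 = 1
~(C ↔ (B ∧ B)) ↔ (~(A ↔ C) → (~C ↔ A)) = 1/3 ↔ 1 = 1/3
((((B ↔ B) ∧ (A → A)) ∨ (A ↔ (~B → B))) → ((~~A ∧ ~(A ↔ B)) → ((C ∧ A) → C))) ↔ (~(C ↔ (B ∧ B)) ↔ (~(A ↔ C) → (~C ↔ A))) = 1 ↔ 1/3 = 1/3

1/3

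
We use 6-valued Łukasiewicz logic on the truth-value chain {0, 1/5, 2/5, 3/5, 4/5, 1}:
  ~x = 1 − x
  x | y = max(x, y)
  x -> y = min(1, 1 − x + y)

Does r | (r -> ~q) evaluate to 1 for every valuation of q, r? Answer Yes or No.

No

Counterexample: take q = 2/5, r = 4/5.
~q = ~2/5 = 3/5
r -> ~q = 4/5 -> 3/5 = 4/5
r | (r -> ~q) = 4/5 | 4/5 = 4/5
This gives 4/5 ≠ 1.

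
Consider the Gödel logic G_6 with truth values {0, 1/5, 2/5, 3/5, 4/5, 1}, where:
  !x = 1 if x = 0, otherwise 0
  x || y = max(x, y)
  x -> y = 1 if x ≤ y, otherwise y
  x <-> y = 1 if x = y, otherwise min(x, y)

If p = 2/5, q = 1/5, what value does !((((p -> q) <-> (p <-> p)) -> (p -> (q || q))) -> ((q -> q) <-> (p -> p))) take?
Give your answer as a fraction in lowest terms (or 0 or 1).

0

p -> q = 2/5 -> 1/5 = 1/5
p <-> p = 2/5 <-> 2/5 = 1
(p -> q) <-> (p <-> p) = 1/5 <-> 1 = 1/5
q || q = 1/5 || 1/5 = 1/5
p -> (q || q) = 2/5 -> 1/5 = 1/5
((p -> q) <-> (p <-> p)) -> (p -> (q || q)) = 1/5 -> 1/5 = 1
q -> q = 1/5 -> 1/5 = 1
p -> p = 2/5 -> 2/5 = 1
(q -> q) <-> (p -> p) = 1 <-> 1 = 1
(((p -> q) <-> (p <-> p)) -> (p -> (q || q))) -> ((q -> q) <-> (p -> p)) = 1 -> 1 = 1
!((((p -> q) <-> (p <-> p)) -> (p -> (q || q))) -> ((q -> q) <-> (p -> p))) = !1 = 0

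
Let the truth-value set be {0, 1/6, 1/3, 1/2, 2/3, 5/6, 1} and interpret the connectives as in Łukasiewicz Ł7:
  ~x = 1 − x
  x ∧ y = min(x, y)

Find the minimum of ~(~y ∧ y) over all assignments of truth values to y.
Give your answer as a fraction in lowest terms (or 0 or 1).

Take y = 1/2:
~y = ~1/2 = 1/2
~y ∧ y = 1/2 ∧ 1/2 = 1/2
~(~y ∧ y) = ~1/2 = 1/2
No assignment yields a value below 1/2, so this is the minimum.

1/2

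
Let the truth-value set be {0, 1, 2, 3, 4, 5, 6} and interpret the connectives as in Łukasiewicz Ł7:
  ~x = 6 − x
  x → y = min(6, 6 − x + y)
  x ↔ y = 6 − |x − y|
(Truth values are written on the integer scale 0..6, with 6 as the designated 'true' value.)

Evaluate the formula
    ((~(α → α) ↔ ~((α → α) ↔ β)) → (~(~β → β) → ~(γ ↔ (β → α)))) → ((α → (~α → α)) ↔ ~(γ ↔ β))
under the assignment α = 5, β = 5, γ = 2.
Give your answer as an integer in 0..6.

3

α → α = 5 → 5 = 6
~(α → α) = ~6 = 0
α → α = 5 → 5 = 6
(α → α) ↔ β = 6 ↔ 5 = 5
~((α → α) ↔ β) = ~5 = 1
~(α → α) ↔ ~((α → α) ↔ β) = 0 ↔ 1 = 5
~β = ~5 = 1
~β → β = 1 → 5 = 6
~(~β → β) = ~6 = 0
β → α = 5 → 5 = 6
γ ↔ (β → α) = 2 ↔ 6 = 2
~(γ ↔ (β → α)) = ~2 = 4
~(~β → β) → ~(γ ↔ (β → α)) = 0 → 4 = 6
(~(α → α) ↔ ~((α → α) ↔ β)) → (~(~β → β) → ~(γ ↔ (β → α))) = 5 → 6 = 6
~α = ~5 = 1
~α → α = 1 → 5 = 6
α → (~α → α) = 5 → 6 = 6
γ ↔ β = 2 ↔ 5 = 3
~(γ ↔ β) = ~3 = 3
(α → (~α → α)) ↔ ~(γ ↔ β) = 6 ↔ 3 = 3
((~(α → α) ↔ ~((α → α) ↔ β)) → (~(~β → β) → ~(γ ↔ (β → α)))) → ((α → (~α → α)) ↔ ~(γ ↔ β)) = 6 → 3 = 3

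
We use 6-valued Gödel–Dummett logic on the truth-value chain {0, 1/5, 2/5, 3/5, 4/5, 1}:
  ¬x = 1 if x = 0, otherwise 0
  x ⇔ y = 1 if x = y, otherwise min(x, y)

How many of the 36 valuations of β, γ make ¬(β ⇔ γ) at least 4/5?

10

value 1: 10 assignments (counts)
value 0: 26 assignments
So 10 of the 36 assignments meet the threshold.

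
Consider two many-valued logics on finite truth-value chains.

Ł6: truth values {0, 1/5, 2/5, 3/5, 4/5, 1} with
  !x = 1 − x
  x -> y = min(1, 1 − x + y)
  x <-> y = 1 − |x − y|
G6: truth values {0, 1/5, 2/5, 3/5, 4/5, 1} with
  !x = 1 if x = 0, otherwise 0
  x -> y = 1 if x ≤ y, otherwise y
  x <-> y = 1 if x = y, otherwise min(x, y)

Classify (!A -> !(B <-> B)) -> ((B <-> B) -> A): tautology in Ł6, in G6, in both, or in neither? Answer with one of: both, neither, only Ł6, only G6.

In Ł6: every assignment gives 1 — tautology.
In G6: at A = 1/5, B = 0 the value is 1/5 — not a tautology.

only Ł6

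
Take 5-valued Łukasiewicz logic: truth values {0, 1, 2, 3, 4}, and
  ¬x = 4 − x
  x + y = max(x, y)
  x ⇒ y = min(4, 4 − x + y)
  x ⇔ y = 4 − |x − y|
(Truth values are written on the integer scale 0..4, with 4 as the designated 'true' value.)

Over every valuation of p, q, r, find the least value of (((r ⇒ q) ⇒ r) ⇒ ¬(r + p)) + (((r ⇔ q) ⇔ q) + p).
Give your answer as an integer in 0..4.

Take p = 0, q = 0, r = 2:
r ⇒ q = 2 ⇒ 0 = 2
(r ⇒ q) ⇒ r = 2 ⇒ 2 = 4
r + p = 2 + 0 = 2
¬(r + p) = ¬2 = 2
((r ⇒ q) ⇒ r) ⇒ ¬(r + p) = 4 ⇒ 2 = 2
r ⇔ q = 2 ⇔ 0 = 2
(r ⇔ q) ⇔ q = 2 ⇔ 0 = 2
((r ⇔ q) ⇔ q) + p = 2 + 0 = 2
(((r ⇒ q) ⇒ r) ⇒ ¬(r + p)) + (((r ⇔ q) ⇔ q) + p) = 2 + 2 = 2
No assignment yields a value below 2, so this is the minimum.

2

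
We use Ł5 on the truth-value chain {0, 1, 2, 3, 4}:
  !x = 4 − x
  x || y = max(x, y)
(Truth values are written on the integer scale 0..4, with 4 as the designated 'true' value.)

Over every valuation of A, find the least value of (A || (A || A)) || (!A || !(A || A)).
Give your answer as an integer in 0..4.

2

Take A = 2:
A || A = 2 || 2 = 2
A || (A || A) = 2 || 2 = 2
!A = !2 = 2
A || A = 2 || 2 = 2
!(A || A) = !2 = 2
!A || !(A || A) = 2 || 2 = 2
(A || (A || A)) || (!A || !(A || A)) = 2 || 2 = 2
No assignment yields a value below 2, so this is the minimum.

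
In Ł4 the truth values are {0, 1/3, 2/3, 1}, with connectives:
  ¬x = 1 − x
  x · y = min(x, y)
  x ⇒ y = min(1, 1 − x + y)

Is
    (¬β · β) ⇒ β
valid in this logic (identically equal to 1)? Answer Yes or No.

β = 0 ↦ 1
β = 1/3 ↦ 1
β = 2/3 ↦ 1
β = 1 ↦ 1
Every assignment gives a value ≥ 1.

Yes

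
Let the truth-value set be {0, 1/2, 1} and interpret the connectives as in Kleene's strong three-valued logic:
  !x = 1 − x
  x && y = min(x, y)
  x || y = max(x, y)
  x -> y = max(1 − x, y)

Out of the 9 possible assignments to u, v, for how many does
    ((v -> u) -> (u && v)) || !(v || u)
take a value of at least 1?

u = 0, v = 0 ↦ 1  ≥
u = 0, v = 1/2 ↦ 1/2  <
u = 0, v = 1 ↦ 1  ≥
u = 1/2, v = 0 ↦ 1/2  <
u = 1/2, v = 1/2 ↦ 1/2  <
u = 1/2, v = 1 ↦ 1/2  <
u = 1, v = 0 ↦ 0  <
u = 1, v = 1/2 ↦ 1/2  <
u = 1, v = 1 ↦ 1  ≥
So 3 of the 9 assignments meet the threshold.

3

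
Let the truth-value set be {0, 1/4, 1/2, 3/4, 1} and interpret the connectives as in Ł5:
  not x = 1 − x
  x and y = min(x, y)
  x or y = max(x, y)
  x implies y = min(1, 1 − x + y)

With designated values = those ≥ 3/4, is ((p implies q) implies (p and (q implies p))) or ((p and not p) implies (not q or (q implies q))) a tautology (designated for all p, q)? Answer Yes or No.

At p = 1/2, q = 1/4, for instance:
p implies q = 1/2 implies 1/4 = 3/4
q implies p = 1/4 implies 1/2 = 1
p and (q implies p) = 1/2 and 1 = 1/2
(p implies q) implies (p and (q implies p)) = 3/4 implies 1/2 = 3/4
not p = not 1/2 = 1/2
p and not p = 1/2 and 1/2 = 1/2
not q = not 1/4 = 3/4
q implies q = 1/4 implies 1/4 = 1
not q or (q implies q) = 3/4 or 1 = 1
(p and not p) implies (not q or (q implies q)) = 1/2 implies 1 = 1
((p implies q) implies (p and (q implies p))) or ((p and not p) implies (not q or (q implies q))) = 3/4 or 1 = 1
and checking the remaining 24 assignments likewise gives ≥ 3/4 in every case.

Yes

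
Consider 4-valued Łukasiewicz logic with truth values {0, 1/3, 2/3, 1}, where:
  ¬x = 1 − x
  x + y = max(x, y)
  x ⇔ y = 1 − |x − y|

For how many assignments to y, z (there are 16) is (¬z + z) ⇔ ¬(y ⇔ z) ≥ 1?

4

y = 0, z = 0 ↦ 0  <
y = 0, z = 1/3 ↦ 2/3  <
y = 0, z = 2/3 ↦ 1  ≥
y = 0, z = 1 ↦ 1  ≥
y = 1/3, z = 0 ↦ 1/3  <
y = 1/3, z = 1/3 ↦ 1/3  <
y = 1/3, z = 2/3 ↦ 2/3  <
y = 1/3, z = 1 ↦ 2/3  <
y = 2/3, z = 0 ↦ 2/3  <
y = 2/3, z = 1/3 ↦ 2/3  <
y = 2/3, z = 2/3 ↦ 1/3  <
y = 2/3, z = 1 ↦ 1/3  <
y = 1, z = 0 ↦ 1  ≥
y = 1, z = 1/3 ↦ 1  ≥
y = 1, z = 2/3 ↦ 2/3  <
y = 1, z = 1 ↦ 0  <
So 4 of the 16 assignments meet the threshold.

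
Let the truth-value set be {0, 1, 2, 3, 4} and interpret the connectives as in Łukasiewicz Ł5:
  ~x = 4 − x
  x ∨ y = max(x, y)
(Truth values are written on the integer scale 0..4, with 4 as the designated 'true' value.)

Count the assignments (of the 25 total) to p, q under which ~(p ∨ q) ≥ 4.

1

value 4: 1 assignment (counts)
value 3: 3 assignments
value 2: 5 assignments
value 1: 7 assignments
value 0: 9 assignments
So 1 of the 25 assignments meets the threshold.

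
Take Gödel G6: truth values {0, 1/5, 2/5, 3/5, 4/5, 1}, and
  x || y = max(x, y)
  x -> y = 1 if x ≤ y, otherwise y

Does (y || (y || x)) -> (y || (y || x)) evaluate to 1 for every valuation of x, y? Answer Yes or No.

Yes

At x = 0, y = 3/5, for instance:
y || x = 3/5 || 0 = 3/5
y || (y || x) = 3/5 || 3/5 = 3/5
(y || (y || x)) -> (y || (y || x)) = 3/5 -> 3/5 = 1
and checking the remaining 35 assignments likewise gives ≥ 1 in every case.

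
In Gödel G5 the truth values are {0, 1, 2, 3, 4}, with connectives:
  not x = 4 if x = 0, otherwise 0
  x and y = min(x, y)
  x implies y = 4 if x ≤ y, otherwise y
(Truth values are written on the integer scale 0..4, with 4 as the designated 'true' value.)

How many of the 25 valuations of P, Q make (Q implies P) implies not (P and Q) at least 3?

value 4: 9 assignments (counts)
value 0: 16 assignments
So 9 of the 25 assignments meet the threshold.

9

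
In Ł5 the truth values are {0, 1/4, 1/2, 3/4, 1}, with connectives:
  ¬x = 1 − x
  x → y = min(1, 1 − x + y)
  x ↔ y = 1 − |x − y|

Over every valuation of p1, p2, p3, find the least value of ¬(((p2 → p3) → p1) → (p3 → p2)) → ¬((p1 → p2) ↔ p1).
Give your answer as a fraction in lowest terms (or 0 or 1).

1/2

Take p1 = 1/2, p2 = 0, p3 = 1:
p2 → p3 = 0 → 1 = 1
(p2 → p3) → p1 = 1 → 1/2 = 1/2
p3 → p2 = 1 → 0 = 0
((p2 → p3) → p1) → (p3 → p2) = 1/2 → 0 = 1/2
¬(((p2 → p3) → p1) → (p3 → p2)) = ¬1/2 = 1/2
p1 → p2 = 1/2 → 0 = 1/2
(p1 → p2) ↔ p1 = 1/2 ↔ 1/2 = 1
¬((p1 → p2) ↔ p1) = ¬1 = 0
¬(((p2 → p3) → p1) → (p3 → p2)) → ¬((p1 → p2) ↔ p1) = 1/2 → 0 = 1/2
No assignment yields a value below 1/2, so this is the minimum.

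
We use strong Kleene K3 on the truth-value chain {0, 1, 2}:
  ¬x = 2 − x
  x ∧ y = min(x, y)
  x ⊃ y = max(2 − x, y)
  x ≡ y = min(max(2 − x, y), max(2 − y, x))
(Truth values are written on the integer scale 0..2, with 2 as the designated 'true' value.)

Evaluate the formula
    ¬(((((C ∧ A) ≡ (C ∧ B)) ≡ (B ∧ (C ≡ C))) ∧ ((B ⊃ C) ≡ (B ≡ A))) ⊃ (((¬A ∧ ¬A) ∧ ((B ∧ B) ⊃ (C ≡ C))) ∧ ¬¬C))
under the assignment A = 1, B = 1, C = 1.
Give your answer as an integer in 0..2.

1

C ∧ A = 1 ∧ 1 = 1
C ∧ B = 1 ∧ 1 = 1
(C ∧ A) ≡ (C ∧ B) = 1 ≡ 1 = 1
C ≡ C = 1 ≡ 1 = 1
B ∧ (C ≡ C) = 1 ∧ 1 = 1
((C ∧ A) ≡ (C ∧ B)) ≡ (B ∧ (C ≡ C)) = 1 ≡ 1 = 1
B ⊃ C = 1 ⊃ 1 = 1
B ≡ A = 1 ≡ 1 = 1
(B ⊃ C) ≡ (B ≡ A) = 1 ≡ 1 = 1
(((C ∧ A) ≡ (C ∧ B)) ≡ (B ∧ (C ≡ C))) ∧ ((B ⊃ C) ≡ (B ≡ A)) = 1 ∧ 1 = 1
¬A = ¬1 = 1
¬A = ¬1 = 1
¬A ∧ ¬A = 1 ∧ 1 = 1
B ∧ B = 1 ∧ 1 = 1
C ≡ C = 1 ≡ 1 = 1
(B ∧ B) ⊃ (C ≡ C) = 1 ⊃ 1 = 1
(¬A ∧ ¬A) ∧ ((B ∧ B) ⊃ (C ≡ C)) = 1 ∧ 1 = 1
¬C = ¬1 = 1
¬¬C = ¬1 = 1
((¬A ∧ ¬A) ∧ ((B ∧ B) ⊃ (C ≡ C))) ∧ ¬¬C = 1 ∧ 1 = 1
((((C ∧ A) ≡ (C ∧ B)) ≡ (B ∧ (C ≡ C))) ∧ ((B ⊃ C) ≡ (B ≡ A))) ⊃ (((¬A ∧ ¬A) ∧ ((B ∧ B) ⊃ (C ≡ C))) ∧ ¬¬C) = 1 ⊃ 1 = 1
¬(((((C ∧ A) ≡ (C ∧ B)) ≡ (B ∧ (C ≡ C))) ∧ ((B ⊃ C) ≡ (B ≡ A))) ⊃ (((¬A ∧ ¬A) ∧ ((B ∧ B) ⊃ (C ≡ C))) ∧ ¬¬C)) = ¬1 = 1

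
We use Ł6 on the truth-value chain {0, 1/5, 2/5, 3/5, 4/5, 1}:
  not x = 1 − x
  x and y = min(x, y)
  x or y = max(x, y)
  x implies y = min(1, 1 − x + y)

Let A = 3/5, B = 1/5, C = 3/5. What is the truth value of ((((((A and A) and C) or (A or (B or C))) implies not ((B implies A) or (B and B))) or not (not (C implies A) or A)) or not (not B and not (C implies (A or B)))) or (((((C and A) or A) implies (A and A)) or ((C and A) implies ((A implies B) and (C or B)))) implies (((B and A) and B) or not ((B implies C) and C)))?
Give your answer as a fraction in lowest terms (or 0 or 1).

A and A = 3/5 and 3/5 = 3/5
(A and A) and C = 3/5 and 3/5 = 3/5
B or C = 1/5 or 3/5 = 3/5
A or (B or C) = 3/5 or 3/5 = 3/5
((A and A) and C) or (A or (B or C)) = 3/5 or 3/5 = 3/5
B implies A = 1/5 implies 3/5 = 1
B and B = 1/5 and 1/5 = 1/5
(B implies A) or (B and B) = 1 or 1/5 = 1
not ((B implies A) or (B and B)) = not 1 = 0
(((A and A) and C) or (A or (B or C))) implies not ((B implies A) or (B and B)) = 3/5 implies 0 = 2/5
C implies A = 3/5 implies 3/5 = 1
not (C implies A) = not 1 = 0
not (C implies A) or A = 0 or 3/5 = 3/5
not (not (C implies A) or A) = not 3/5 = 2/5
((((A and A) and C) or (A or (B or C))) implies not ((B implies A) or (B and B))) or not (not (C implies A) or A) = 2/5 or 2/5 = 2/5
not B = not 1/5 = 4/5
A or B = 3/5 or 1/5 = 3/5
C implies (A or B) = 3/5 implies 3/5 = 1
not (C implies (A or B)) = not 1 = 0
not B and not (C implies (A or B)) = 4/5 and 0 = 0
not (not B and not (C implies (A or B))) = not 0 = 1
(((((A and A) and C) or (A or (B or C))) implies not ((B implies A) or (B and B))) or not (not (C implies A) or A)) or not (not B and not (C implies (A or B))) = 2/5 or 1 = 1
C and A = 3/5 and 3/5 = 3/5
(C and A) or A = 3/5 or 3/5 = 3/5
A and A = 3/5 and 3/5 = 3/5
((C and A) or A) implies (A and A) = 3/5 implies 3/5 = 1
C and A = 3/5 and 3/5 = 3/5
A implies B = 3/5 implies 1/5 = 3/5
C or B = 3/5 or 1/5 = 3/5
(A implies B) and (C or B) = 3/5 and 3/5 = 3/5
(C and A) implies ((A implies B) and (C or B)) = 3/5 implies 3/5 = 1
(((C and A) or A) implies (A and A)) or ((C and A) implies ((A implies B) and (C or B))) = 1 or 1 = 1
B and A = 1/5 and 3/5 = 1/5
(B and A) and B = 1/5 and 1/5 = 1/5
B implies C = 1/5 implies 3/5 = 1
(B implies C) and C = 1 and 3/5 = 3/5
not ((B implies C) and C) = not 3/5 = 2/5
((B and A) and B) or not ((B implies C) and C) = 1/5 or 2/5 = 2/5
((((C and A) or A) implies (A and A)) or ((C and A) implies ((A implies B) and (C or B)))) implies (((B and A) and B) or not ((B implies C) and C)) = 1 implies 2/5 = 2/5
((((((A and A) and C) or (A or (B or C))) implies not ((B implies A) or (B and B))) or not (not (C implies A) or A)) or not (not B and not (C implies (A or B)))) or (((((C and A) or A) implies (A and A)) or ((C and A) implies ((A implies B) and (C or B)))) implies (((B and A) and B) or not ((B implies C) and C))) = 1 or 2/5 = 1

1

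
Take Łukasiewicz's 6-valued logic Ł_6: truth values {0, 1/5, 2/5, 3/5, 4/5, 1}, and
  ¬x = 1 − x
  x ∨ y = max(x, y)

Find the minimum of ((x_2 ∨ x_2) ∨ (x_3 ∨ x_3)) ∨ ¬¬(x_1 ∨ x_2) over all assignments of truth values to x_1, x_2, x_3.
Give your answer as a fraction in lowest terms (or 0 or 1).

Take x_1 = 0, x_2 = 0, x_3 = 0:
x_2 ∨ x_2 = 0 ∨ 0 = 0
x_3 ∨ x_3 = 0 ∨ 0 = 0
(x_2 ∨ x_2) ∨ (x_3 ∨ x_3) = 0 ∨ 0 = 0
x_1 ∨ x_2 = 0 ∨ 0 = 0
¬(x_1 ∨ x_2) = ¬0 = 1
¬¬(x_1 ∨ x_2) = ¬1 = 0
((x_2 ∨ x_2) ∨ (x_3 ∨ x_3)) ∨ ¬¬(x_1 ∨ x_2) = 0 ∨ 0 = 0
No assignment yields a value below 0, so this is the minimum.

0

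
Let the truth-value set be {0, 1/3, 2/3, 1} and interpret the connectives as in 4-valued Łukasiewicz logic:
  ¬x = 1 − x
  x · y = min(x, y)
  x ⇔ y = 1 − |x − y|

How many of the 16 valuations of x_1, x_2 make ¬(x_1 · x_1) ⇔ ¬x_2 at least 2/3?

10

x_1 = 0, x_2 = 0 ↦ 1  ≥
x_1 = 0, x_2 = 1/3 ↦ 2/3  ≥
x_1 = 0, x_2 = 2/3 ↦ 1/3  <
x_1 = 0, x_2 = 1 ↦ 0  <
x_1 = 1/3, x_2 = 0 ↦ 2/3  ≥
x_1 = 1/3, x_2 = 1/3 ↦ 1  ≥
x_1 = 1/3, x_2 = 2/3 ↦ 2/3  ≥
x_1 = 1/3, x_2 = 1 ↦ 1/3  <
x_1 = 2/3, x_2 = 0 ↦ 1/3  <
x_1 = 2/3, x_2 = 1/3 ↦ 2/3  ≥
x_1 = 2/3, x_2 = 2/3 ↦ 1  ≥
x_1 = 2/3, x_2 = 1 ↦ 2/3  ≥
x_1 = 1, x_2 = 0 ↦ 0  <
x_1 = 1, x_2 = 1/3 ↦ 1/3  <
x_1 = 1, x_2 = 2/3 ↦ 2/3  ≥
x_1 = 1, x_2 = 1 ↦ 1  ≥
So 10 of the 16 assignments meet the threshold.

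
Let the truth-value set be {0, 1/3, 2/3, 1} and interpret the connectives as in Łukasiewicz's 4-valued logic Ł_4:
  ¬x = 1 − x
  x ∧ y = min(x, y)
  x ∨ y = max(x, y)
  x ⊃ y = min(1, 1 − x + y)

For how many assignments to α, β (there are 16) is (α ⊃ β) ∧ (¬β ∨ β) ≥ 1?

5

α = 0, β = 0 ↦ 1  ≥
α = 0, β = 1/3 ↦ 2/3  <
α = 0, β = 2/3 ↦ 2/3  <
α = 0, β = 1 ↦ 1  ≥
α = 1/3, β = 0 ↦ 2/3  <
α = 1/3, β = 1/3 ↦ 2/3  <
α = 1/3, β = 2/3 ↦ 2/3  <
α = 1/3, β = 1 ↦ 1  ≥
α = 2/3, β = 0 ↦ 1/3  <
α = 2/3, β = 1/3 ↦ 2/3  <
α = 2/3, β = 2/3 ↦ 2/3  <
α = 2/3, β = 1 ↦ 1  ≥
α = 1, β = 0 ↦ 0  <
α = 1, β = 1/3 ↦ 1/3  <
α = 1, β = 2/3 ↦ 2/3  <
α = 1, β = 1 ↦ 1  ≥
So 5 of the 16 assignments meet the threshold.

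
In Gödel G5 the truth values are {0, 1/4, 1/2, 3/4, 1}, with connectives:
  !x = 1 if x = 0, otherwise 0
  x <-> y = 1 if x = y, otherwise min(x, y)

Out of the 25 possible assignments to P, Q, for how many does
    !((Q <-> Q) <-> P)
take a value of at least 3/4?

5

value 1: 5 assignments (counts)
value 0: 20 assignments
So 5 of the 25 assignments meet the threshold.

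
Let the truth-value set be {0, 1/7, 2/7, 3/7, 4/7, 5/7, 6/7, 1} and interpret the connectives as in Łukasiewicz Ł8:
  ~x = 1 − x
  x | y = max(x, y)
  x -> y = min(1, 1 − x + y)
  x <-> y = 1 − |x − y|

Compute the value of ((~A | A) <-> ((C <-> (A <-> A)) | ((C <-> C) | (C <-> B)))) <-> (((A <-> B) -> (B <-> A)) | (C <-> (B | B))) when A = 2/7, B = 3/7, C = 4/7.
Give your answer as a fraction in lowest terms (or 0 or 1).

~A = ~2/7 = 5/7
~A | A = 5/7 | 2/7 = 5/7
A <-> A = 2/7 <-> 2/7 = 1
C <-> (A <-> A) = 4/7 <-> 1 = 4/7
C <-> C = 4/7 <-> 4/7 = 1
C <-> B = 4/7 <-> 3/7 = 6/7
(C <-> C) | (C <-> B) = 1 | 6/7 = 1
(C <-> (A <-> A)) | ((C <-> C) | (C <-> B)) = 4/7 | 1 = 1
(~A | A) <-> ((C <-> (A <-> A)) | ((C <-> C) | (C <-> B))) = 5/7 <-> 1 = 5/7
A <-> B = 2/7 <-> 3/7 = 6/7
B <-> A = 3/7 <-> 2/7 = 6/7
(A <-> B) -> (B <-> A) = 6/7 -> 6/7 = 1
B | B = 3/7 | 3/7 = 3/7
C <-> (B | B) = 4/7 <-> 3/7 = 6/7
((A <-> B) -> (B <-> A)) | (C <-> (B | B)) = 1 | 6/7 = 1
((~A | A) <-> ((C <-> (A <-> A)) | ((C <-> C) | (C <-> B)))) <-> (((A <-> B) -> (B <-> A)) | (C <-> (B | B))) = 5/7 <-> 1 = 5/7

5/7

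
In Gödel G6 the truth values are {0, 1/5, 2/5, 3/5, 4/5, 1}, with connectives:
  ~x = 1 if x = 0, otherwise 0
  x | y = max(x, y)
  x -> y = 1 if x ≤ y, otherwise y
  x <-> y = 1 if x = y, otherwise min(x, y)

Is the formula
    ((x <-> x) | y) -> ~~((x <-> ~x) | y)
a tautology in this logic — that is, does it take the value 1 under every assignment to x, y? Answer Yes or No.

Counterexample: take x = 0, y = 0.
x <-> x = 0 <-> 0 = 1
(x <-> x) | y = 1 | 0 = 1
~x = ~0 = 1
x <-> ~x = 0 <-> 1 = 0
(x <-> ~x) | y = 0 | 0 = 0
~((x <-> ~x) | y) = ~0 = 1
~~((x <-> ~x) | y) = ~1 = 0
((x <-> x) | y) -> ~~((x <-> ~x) | y) = 1 -> 0 = 0
This gives 0 ≠ 1.

No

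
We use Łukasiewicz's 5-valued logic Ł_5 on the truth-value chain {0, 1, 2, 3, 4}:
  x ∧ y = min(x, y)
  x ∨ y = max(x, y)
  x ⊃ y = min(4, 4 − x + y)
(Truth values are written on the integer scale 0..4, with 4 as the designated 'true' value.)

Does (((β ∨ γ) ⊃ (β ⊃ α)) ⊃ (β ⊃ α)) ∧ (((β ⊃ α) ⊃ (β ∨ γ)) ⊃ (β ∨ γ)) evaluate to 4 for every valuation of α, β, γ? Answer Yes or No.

No

Counterexample: take α = 0, β = 1, γ = 0.
β ∨ γ = 1 ∨ 0 = 1
β ⊃ α = 1 ⊃ 0 = 3
(β ∨ γ) ⊃ (β ⊃ α) = 1 ⊃ 3 = 4
((β ∨ γ) ⊃ (β ⊃ α)) ⊃ (β ⊃ α) = 4 ⊃ 3 = 3
(β ⊃ α) ⊃ (β ∨ γ) = 3 ⊃ 1 = 2
((β ⊃ α) ⊃ (β ∨ γ)) ⊃ (β ∨ γ) = 2 ⊃ 1 = 3
(((β ∨ γ) ⊃ (β ⊃ α)) ⊃ (β ⊃ α)) ∧ (((β ⊃ α) ⊃ (β ∨ γ)) ⊃ (β ∨ γ)) = 3 ∧ 3 = 3
This gives 3 ≠ 4.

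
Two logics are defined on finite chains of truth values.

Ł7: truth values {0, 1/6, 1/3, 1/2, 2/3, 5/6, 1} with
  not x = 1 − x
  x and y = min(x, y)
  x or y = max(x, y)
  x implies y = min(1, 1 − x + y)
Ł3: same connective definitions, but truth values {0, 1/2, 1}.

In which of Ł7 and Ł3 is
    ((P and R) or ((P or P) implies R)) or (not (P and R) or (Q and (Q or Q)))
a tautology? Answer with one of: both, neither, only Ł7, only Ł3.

In Ł7: at P = 1/3, Q = 0, R = 1/6 the value is 5/6 — not a tautology.
In Ł3: at P = 1, Q = 0, R = 1/2 the value is 1/2 — not a tautology.

neither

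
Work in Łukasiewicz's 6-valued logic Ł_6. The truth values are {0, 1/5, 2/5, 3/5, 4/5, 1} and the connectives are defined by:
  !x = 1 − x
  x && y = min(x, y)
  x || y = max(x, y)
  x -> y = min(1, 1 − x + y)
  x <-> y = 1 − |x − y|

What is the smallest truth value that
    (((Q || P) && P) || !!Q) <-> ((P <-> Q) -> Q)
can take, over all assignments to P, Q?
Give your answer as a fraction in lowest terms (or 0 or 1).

Take P = 0, Q = 2/5:
Q || P = 2/5 || 0 = 2/5
(Q || P) && P = 2/5 && 0 = 0
!Q = !2/5 = 3/5
!!Q = !3/5 = 2/5
((Q || P) && P) || !!Q = 0 || 2/5 = 2/5
P <-> Q = 0 <-> 2/5 = 3/5
(P <-> Q) -> Q = 3/5 -> 2/5 = 4/5
(((Q || P) && P) || !!Q) <-> ((P <-> Q) -> Q) = 2/5 <-> 4/5 = 3/5
No assignment yields a value below 3/5, so this is the minimum.

3/5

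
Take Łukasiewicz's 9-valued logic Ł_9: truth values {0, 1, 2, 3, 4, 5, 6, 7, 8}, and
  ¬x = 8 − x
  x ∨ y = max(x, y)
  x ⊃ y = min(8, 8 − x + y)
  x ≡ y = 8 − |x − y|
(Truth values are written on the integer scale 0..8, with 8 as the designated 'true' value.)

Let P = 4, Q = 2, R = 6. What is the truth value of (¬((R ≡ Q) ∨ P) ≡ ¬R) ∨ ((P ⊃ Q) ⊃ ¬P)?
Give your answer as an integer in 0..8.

R ≡ Q = 6 ≡ 2 = 4
(R ≡ Q) ∨ P = 4 ∨ 4 = 4
¬((R ≡ Q) ∨ P) = ¬4 = 4
¬R = ¬6 = 2
¬((R ≡ Q) ∨ P) ≡ ¬R = 4 ≡ 2 = 6
P ⊃ Q = 4 ⊃ 2 = 6
¬P = ¬4 = 4
(P ⊃ Q) ⊃ ¬P = 6 ⊃ 4 = 6
(¬((R ≡ Q) ∨ P) ≡ ¬R) ∨ ((P ⊃ Q) ⊃ ¬P) = 6 ∨ 6 = 6

6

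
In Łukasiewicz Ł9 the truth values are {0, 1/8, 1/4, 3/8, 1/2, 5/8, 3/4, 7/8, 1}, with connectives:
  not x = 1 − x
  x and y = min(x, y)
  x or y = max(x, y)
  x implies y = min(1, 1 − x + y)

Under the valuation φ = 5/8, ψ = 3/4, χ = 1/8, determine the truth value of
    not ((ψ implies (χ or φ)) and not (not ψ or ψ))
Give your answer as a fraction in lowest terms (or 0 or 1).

χ or φ = 1/8 or 5/8 = 5/8
ψ implies (χ or φ) = 3/4 implies 5/8 = 7/8
not ψ = not 3/4 = 1/4
not ψ or ψ = 1/4 or 3/4 = 3/4
not (not ψ or ψ) = not 3/4 = 1/4
(ψ implies (χ or φ)) and not (not ψ or ψ) = 7/8 and 1/4 = 1/4
not ((ψ implies (χ or φ)) and not (not ψ or ψ)) = not 1/4 = 3/4

3/4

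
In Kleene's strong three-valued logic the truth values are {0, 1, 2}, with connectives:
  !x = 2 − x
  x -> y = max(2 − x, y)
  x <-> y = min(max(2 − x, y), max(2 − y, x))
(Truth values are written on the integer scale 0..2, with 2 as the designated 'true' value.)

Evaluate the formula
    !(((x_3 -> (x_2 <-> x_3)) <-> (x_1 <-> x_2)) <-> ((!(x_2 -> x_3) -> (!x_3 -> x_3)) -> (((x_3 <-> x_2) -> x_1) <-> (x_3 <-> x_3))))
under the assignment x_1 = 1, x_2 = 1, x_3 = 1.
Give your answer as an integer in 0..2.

1

x_2 <-> x_3 = 1 <-> 1 = 1
x_3 -> (x_2 <-> x_3) = 1 -> 1 = 1
x_1 <-> x_2 = 1 <-> 1 = 1
(x_3 -> (x_2 <-> x_3)) <-> (x_1 <-> x_2) = 1 <-> 1 = 1
x_2 -> x_3 = 1 -> 1 = 1
!(x_2 -> x_3) = !1 = 1
!x_3 = !1 = 1
!x_3 -> x_3 = 1 -> 1 = 1
!(x_2 -> x_3) -> (!x_3 -> x_3) = 1 -> 1 = 1
x_3 <-> x_2 = 1 <-> 1 = 1
(x_3 <-> x_2) -> x_1 = 1 -> 1 = 1
x_3 <-> x_3 = 1 <-> 1 = 1
((x_3 <-> x_2) -> x_1) <-> (x_3 <-> x_3) = 1 <-> 1 = 1
(!(x_2 -> x_3) -> (!x_3 -> x_3)) -> (((x_3 <-> x_2) -> x_1) <-> (x_3 <-> x_3)) = 1 -> 1 = 1
((x_3 -> (x_2 <-> x_3)) <-> (x_1 <-> x_2)) <-> ((!(x_2 -> x_3) -> (!x_3 -> x_3)) -> (((x_3 <-> x_2) -> x_1) <-> (x_3 <-> x_3))) = 1 <-> 1 = 1
!(((x_3 -> (x_2 <-> x_3)) <-> (x_1 <-> x_2)) <-> ((!(x_2 -> x_3) -> (!x_3 -> x_3)) -> (((x_3 <-> x_2) -> x_1) <-> (x_3 <-> x_3)))) = !1 = 1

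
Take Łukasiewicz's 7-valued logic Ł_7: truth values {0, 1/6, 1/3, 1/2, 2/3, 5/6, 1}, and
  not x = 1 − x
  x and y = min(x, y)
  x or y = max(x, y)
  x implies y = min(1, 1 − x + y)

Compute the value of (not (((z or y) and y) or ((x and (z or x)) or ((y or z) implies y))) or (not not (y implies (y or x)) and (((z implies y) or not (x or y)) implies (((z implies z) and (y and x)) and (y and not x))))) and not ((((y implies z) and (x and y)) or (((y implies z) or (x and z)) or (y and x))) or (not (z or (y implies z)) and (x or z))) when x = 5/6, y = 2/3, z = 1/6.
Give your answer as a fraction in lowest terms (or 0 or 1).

z or y = 1/6 or 2/3 = 2/3
(z or y) and y = 2/3 and 2/3 = 2/3
z or x = 1/6 or 5/6 = 5/6
x and (z or x) = 5/6 and 5/6 = 5/6
y or z = 2/3 or 1/6 = 2/3
(y or z) implies y = 2/3 implies 2/3 = 1
(x and (z or x)) or ((y or z) implies y) = 5/6 or 1 = 1
((z or y) and y) or ((x and (z or x)) or ((y or z) implies y)) = 2/3 or 1 = 1
not (((z or y) and y) or ((x and (z or x)) or ((y or z) implies y))) = not 1 = 0
y or x = 2/3 or 5/6 = 5/6
y implies (y or x) = 2/3 implies 5/6 = 1
not (y implies (y or x)) = not 1 = 0
not not (y implies (y or x)) = not 0 = 1
z implies y = 1/6 implies 2/3 = 1
x or y = 5/6 or 2/3 = 5/6
not (x or y) = not 5/6 = 1/6
(z implies y) or not (x or y) = 1 or 1/6 = 1
z implies z = 1/6 implies 1/6 = 1
y and x = 2/3 and 5/6 = 2/3
(z implies z) and (y and x) = 1 and 2/3 = 2/3
not x = not 5/6 = 1/6
y and not x = 2/3 and 1/6 = 1/6
((z implies z) and (y and x)) and (y and not x) = 2/3 and 1/6 = 1/6
((z implies y) or not (x or y)) implies (((z implies z) and (y and x)) and (y and not x)) = 1 implies 1/6 = 1/6
not not (y implies (y or x)) and (((z implies y) or not (x or y)) implies (((z implies z) and (y and x)) and (y and not x))) = 1 and 1/6 = 1/6
not (((z or y) and y) or ((x and (z or x)) or ((y or z) implies y))) or (not not (y implies (y or x)) and (((z implies y) or not (x or y)) implies (((z implies z) and (y and x)) and (y and not x)))) = 0 or 1/6 = 1/6
y implies z = 2/3 implies 1/6 = 1/2
x and y = 5/6 and 2/3 = 2/3
(y implies z) and (x and y) = 1/2 and 2/3 = 1/2
y implies z = 2/3 implies 1/6 = 1/2
x and z = 5/6 and 1/6 = 1/6
(y implies z) or (x and z) = 1/2 or 1/6 = 1/2
y and x = 2/3 and 5/6 = 2/3
((y implies z) or (x and z)) or (y and x) = 1/2 or 2/3 = 2/3
((y implies z) and (x and y)) or (((y implies z) or (x and z)) or (y and x)) = 1/2 or 2/3 = 2/3
y implies z = 2/3 implies 1/6 = 1/2
z or (y implies z) = 1/6 or 1/2 = 1/2
not (z or (y implies z)) = not 1/2 = 1/2
x or z = 5/6 or 1/6 = 5/6
not (z or (y implies z)) and (x or z) = 1/2 and 5/6 = 1/2
(((y implies z) and (x and y)) or (((y implies z) or (x and z)) or (y and x))) or (not (z or (y implies z)) and (x or z)) = 2/3 or 1/2 = 2/3
not ((((y implies z) and (x and y)) or (((y implies z) or (x and z)) or (y and x))) or (not (z or (y implies z)) and (x or z))) = not 2/3 = 1/3
(not (((z or y) and y) or ((x and (z or x)) or ((y or z) implies y))) or (not not (y implies (y or x)) and (((z implies y) or not (x or y)) implies (((z implies z) and (y and x)) and (y and not x))))) and not ((((y implies z) and (x and y)) or (((y implies z) or (x and z)) or (y and x))) or (not (z or (y implies z)) and (x or z))) = 1/6 and 1/3 = 1/6

1/6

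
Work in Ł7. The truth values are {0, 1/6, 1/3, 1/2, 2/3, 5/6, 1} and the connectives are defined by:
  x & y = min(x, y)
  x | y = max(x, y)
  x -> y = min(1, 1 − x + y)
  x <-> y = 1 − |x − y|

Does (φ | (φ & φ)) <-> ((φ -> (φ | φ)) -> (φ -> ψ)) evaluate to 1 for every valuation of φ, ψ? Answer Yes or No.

No

Counterexample: take φ = 0, ψ = 0.
φ & φ = 0 & 0 = 0
φ | (φ & φ) = 0 | 0 = 0
φ | φ = 0 | 0 = 0
φ -> (φ | φ) = 0 -> 0 = 1
φ -> ψ = 0 -> 0 = 1
(φ -> (φ | φ)) -> (φ -> ψ) = 1 -> 1 = 1
(φ | (φ & φ)) <-> ((φ -> (φ | φ)) -> (φ -> ψ)) = 0 <-> 1 = 0
This gives 0 ≠ 1.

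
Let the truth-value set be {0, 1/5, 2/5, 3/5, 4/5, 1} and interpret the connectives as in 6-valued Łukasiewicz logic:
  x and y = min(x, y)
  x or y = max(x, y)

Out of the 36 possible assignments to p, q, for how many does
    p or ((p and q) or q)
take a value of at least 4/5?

value 1: 11 assignments (counts)
value 4/5: 9 assignments (counts)
value 3/5: 7 assignments
value 2/5: 5 assignments
value 1/5: 3 assignments
value 0: 1 assignment
So 20 of the 36 assignments meet the threshold.

20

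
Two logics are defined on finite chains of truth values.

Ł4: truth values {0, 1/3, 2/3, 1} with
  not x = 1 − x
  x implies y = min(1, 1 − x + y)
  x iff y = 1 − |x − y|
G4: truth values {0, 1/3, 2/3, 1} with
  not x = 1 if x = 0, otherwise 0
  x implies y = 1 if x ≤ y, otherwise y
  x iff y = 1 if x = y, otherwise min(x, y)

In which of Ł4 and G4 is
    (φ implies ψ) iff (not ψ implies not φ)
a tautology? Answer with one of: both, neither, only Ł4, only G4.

In Ł4: every assignment gives 1 — tautology.
In G4: at φ = 2/3, ψ = 1/3 the value is 1/3 — not a tautology.

only Ł4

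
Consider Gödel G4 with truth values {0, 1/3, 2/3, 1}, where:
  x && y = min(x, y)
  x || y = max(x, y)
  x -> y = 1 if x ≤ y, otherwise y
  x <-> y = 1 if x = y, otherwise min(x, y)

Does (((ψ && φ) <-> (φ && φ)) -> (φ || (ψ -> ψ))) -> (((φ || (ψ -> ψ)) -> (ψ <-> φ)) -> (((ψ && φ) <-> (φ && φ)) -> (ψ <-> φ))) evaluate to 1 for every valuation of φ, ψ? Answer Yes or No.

φ = 0, ψ = 0 ↦ 1
φ = 0, ψ = 1/3 ↦ 1
φ = 0, ψ = 2/3 ↦ 1
φ = 0, ψ = 1 ↦ 1
φ = 1/3, ψ = 0 ↦ 1
φ = 1/3, ψ = 1/3 ↦ 1
φ = 1/3, ψ = 2/3 ↦ 1
φ = 1/3, ψ = 1 ↦ 1
φ = 2/3, ψ = 0 ↦ 1
φ = 2/3, ψ = 1/3 ↦ 1
φ = 2/3, ψ = 2/3 ↦ 1
φ = 2/3, ψ = 1 ↦ 1
φ = 1, ψ = 0 ↦ 1
φ = 1, ψ = 1/3 ↦ 1
φ = 1, ψ = 2/3 ↦ 1
φ = 1, ψ = 1 ↦ 1
Every assignment gives a value ≥ 1.

Yes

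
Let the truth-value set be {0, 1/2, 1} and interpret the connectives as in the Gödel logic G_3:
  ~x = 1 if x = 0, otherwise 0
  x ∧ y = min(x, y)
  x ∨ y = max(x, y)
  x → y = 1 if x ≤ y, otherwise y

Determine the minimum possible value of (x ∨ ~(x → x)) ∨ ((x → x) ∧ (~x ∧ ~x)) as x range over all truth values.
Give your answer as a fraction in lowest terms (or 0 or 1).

Take x = 1/2:
x → x = 1/2 → 1/2 = 1
~(x → x) = ~1 = 0
x ∨ ~(x → x) = 1/2 ∨ 0 = 1/2
x → x = 1/2 → 1/2 = 1
~x = ~1/2 = 0
~x = ~1/2 = 0
~x ∧ ~x = 0 ∧ 0 = 0
(x → x) ∧ (~x ∧ ~x) = 1 ∧ 0 = 0
(x ∨ ~(x → x)) ∨ ((x → x) ∧ (~x ∧ ~x)) = 1/2 ∨ 0 = 1/2
No assignment yields a value below 1/2, so this is the minimum.

1/2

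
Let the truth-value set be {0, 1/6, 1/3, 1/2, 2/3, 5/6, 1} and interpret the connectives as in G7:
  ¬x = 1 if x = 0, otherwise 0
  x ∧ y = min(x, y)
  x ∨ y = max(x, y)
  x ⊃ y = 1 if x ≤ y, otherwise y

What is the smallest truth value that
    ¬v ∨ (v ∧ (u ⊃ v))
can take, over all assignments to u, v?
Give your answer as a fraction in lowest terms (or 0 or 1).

Take u = 0, v = 1/6:
¬v = ¬1/6 = 0
u ⊃ v = 0 ⊃ 1/6 = 1
v ∧ (u ⊃ v) = 1/6 ∧ 1 = 1/6
¬v ∨ (v ∧ (u ⊃ v)) = 0 ∨ 1/6 = 1/6
No assignment yields a value below 1/6, so this is the minimum.

1/6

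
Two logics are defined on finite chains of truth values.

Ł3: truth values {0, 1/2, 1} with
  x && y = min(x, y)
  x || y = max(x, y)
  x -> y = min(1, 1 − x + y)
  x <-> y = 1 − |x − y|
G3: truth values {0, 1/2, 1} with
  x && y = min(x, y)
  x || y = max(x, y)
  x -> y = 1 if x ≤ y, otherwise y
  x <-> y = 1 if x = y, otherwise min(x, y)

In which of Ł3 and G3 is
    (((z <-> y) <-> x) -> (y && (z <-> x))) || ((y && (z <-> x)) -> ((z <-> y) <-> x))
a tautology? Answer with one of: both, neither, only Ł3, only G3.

In Ł3: every assignment gives 1 — tautology.
In G3: every assignment gives 1 — tautology.

both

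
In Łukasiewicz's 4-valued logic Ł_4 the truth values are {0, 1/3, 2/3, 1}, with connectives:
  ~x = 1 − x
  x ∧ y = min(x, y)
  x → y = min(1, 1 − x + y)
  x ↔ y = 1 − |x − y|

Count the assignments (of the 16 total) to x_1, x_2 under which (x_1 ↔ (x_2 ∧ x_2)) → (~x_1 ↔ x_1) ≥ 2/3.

12

x_1 = 0, x_2 = 0 ↦ 0  <
x_1 = 0, x_2 = 1/3 ↦ 1/3  <
x_1 = 0, x_2 = 2/3 ↦ 2/3  ≥
x_1 = 0, x_2 = 1 ↦ 1  ≥
x_1 = 1/3, x_2 = 0 ↦ 1  ≥
x_1 = 1/3, x_2 = 1/3 ↦ 2/3  ≥
x_1 = 1/3, x_2 = 2/3 ↦ 1  ≥
x_1 = 1/3, x_2 = 1 ↦ 1  ≥
x_1 = 2/3, x_2 = 0 ↦ 1  ≥
x_1 = 2/3, x_2 = 1/3 ↦ 1  ≥
x_1 = 2/3, x_2 = 2/3 ↦ 2/3  ≥
x_1 = 2/3, x_2 = 1 ↦ 1  ≥
x_1 = 1, x_2 = 0 ↦ 1  ≥
x_1 = 1, x_2 = 1/3 ↦ 2/3  ≥
x_1 = 1, x_2 = 2/3 ↦ 1/3  <
x_1 = 1, x_2 = 1 ↦ 0  <
So 12 of the 16 assignments meet the threshold.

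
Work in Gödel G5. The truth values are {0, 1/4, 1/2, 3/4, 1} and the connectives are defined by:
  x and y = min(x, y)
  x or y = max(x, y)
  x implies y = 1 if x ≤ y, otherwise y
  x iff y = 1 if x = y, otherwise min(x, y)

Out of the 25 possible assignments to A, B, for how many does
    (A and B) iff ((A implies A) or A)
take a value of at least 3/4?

4

value 1: 1 assignment (counts)
value 3/4: 3 assignments (counts)
value 1/2: 5 assignments
value 1/4: 7 assignments
value 0: 9 assignments
So 4 of the 25 assignments meet the threshold.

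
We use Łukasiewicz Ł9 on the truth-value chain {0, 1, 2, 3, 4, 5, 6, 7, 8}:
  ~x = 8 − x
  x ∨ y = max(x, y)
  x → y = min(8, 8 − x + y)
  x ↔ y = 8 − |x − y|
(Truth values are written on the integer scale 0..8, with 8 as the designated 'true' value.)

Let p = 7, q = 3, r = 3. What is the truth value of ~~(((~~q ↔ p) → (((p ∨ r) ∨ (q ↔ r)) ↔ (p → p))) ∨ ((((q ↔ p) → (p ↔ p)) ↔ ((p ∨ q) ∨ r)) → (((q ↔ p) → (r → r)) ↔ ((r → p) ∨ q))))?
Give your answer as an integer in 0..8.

~q = ~3 = 5
~~q = ~5 = 3
~~q ↔ p = 3 ↔ 7 = 4
p ∨ r = 7 ∨ 3 = 7
q ↔ r = 3 ↔ 3 = 8
(p ∨ r) ∨ (q ↔ r) = 7 ∨ 8 = 8
p → p = 7 → 7 = 8
((p ∨ r) ∨ (q ↔ r)) ↔ (p → p) = 8 ↔ 8 = 8
(~~q ↔ p) → (((p ∨ r) ∨ (q ↔ r)) ↔ (p → p)) = 4 → 8 = 8
q ↔ p = 3 ↔ 7 = 4
p ↔ p = 7 ↔ 7 = 8
(q ↔ p) → (p ↔ p) = 4 → 8 = 8
p ∨ q = 7 ∨ 3 = 7
(p ∨ q) ∨ r = 7 ∨ 3 = 7
((q ↔ p) → (p ↔ p)) ↔ ((p ∨ q) ∨ r) = 8 ↔ 7 = 7
q ↔ p = 3 ↔ 7 = 4
r → r = 3 → 3 = 8
(q ↔ p) → (r → r) = 4 → 8 = 8
r → p = 3 → 7 = 8
(r → p) ∨ q = 8 ∨ 3 = 8
((q ↔ p) → (r → r)) ↔ ((r → p) ∨ q) = 8 ↔ 8 = 8
(((q ↔ p) → (p ↔ p)) ↔ ((p ∨ q) ∨ r)) → (((q ↔ p) → (r → r)) ↔ ((r → p) ∨ q)) = 7 → 8 = 8
((~~q ↔ p) → (((p ∨ r) ∨ (q ↔ r)) ↔ (p → p))) ∨ ((((q ↔ p) → (p ↔ p)) ↔ ((p ∨ q) ∨ r)) → (((q ↔ p) → (r → r)) ↔ ((r → p) ∨ q))) = 8 ∨ 8 = 8
~(((~~q ↔ p) → (((p ∨ r) ∨ (q ↔ r)) ↔ (p → p))) ∨ ((((q ↔ p) → (p ↔ p)) ↔ ((p ∨ q) ∨ r)) → (((q ↔ p) → (r → r)) ↔ ((r → p) ∨ q)))) = ~8 = 0
~~(((~~q ↔ p) → (((p ∨ r) ∨ (q ↔ r)) ↔ (p → p))) ∨ ((((q ↔ p) → (p ↔ p)) ↔ ((p ∨ q) ∨ r)) → (((q ↔ p) → (r → r)) ↔ ((r → p) ∨ q)))) = ~0 = 8

8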